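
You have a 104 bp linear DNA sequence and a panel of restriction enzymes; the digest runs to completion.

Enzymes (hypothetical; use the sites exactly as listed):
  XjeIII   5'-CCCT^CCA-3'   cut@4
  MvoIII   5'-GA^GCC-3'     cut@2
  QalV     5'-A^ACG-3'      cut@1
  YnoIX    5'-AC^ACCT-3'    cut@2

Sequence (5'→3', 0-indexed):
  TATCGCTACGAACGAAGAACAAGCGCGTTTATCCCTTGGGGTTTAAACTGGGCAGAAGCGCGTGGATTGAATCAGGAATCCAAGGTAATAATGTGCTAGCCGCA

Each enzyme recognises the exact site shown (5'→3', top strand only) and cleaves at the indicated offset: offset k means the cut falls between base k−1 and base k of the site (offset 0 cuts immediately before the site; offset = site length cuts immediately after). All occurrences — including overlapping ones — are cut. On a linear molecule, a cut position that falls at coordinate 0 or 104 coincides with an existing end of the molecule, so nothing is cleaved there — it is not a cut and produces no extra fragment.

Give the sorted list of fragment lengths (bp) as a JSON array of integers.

[11,93]

Per-enzyme occurrences:
  XjeIII (CCCTCCA, off=4): no sites
  MvoIII (GAGCC, off=2): no sites
  QalV AACG/1: at [10] ⇒ [11]
  YnoIX (ACACCT, off=2): no sites

All cut coordinates (distinct, sorted): [11]

Fragment lengths:
  [0,11): 11 bp
  [11,104): 93 bp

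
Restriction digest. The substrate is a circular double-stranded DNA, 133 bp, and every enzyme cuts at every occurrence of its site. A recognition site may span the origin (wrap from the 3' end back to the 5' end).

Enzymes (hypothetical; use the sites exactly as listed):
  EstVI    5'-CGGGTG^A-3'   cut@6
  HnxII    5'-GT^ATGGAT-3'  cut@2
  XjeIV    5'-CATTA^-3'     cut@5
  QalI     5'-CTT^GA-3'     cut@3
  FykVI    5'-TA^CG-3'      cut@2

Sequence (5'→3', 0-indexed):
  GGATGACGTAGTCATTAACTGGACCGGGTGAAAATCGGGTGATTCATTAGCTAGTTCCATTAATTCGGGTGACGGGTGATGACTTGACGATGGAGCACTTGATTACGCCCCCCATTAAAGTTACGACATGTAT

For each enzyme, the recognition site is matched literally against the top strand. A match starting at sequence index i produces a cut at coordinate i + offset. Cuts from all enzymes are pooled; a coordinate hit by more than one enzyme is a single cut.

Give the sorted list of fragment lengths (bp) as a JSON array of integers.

Per-enzyme occurrences:
  EstVI CGGGTGA/6: at [24, 35, 65, 72] ⇒ [30, 41, 71, 78]
  HnxII GTATGGAT/2: at [129] ⇒ [131]
  XjeIV CATTA/5: at [12, 44, 57, 112] ⇒ [17, 49, 62, 117]
  QalI CTTGA/3: at [82, 97] ⇒ [85, 100]
  FykVI TACG/2: at [103, 121] ⇒ [105, 123]

Pooled cuts: [17, 30, 41, 49, 62, 71, 78, 85, 100, 105, 117, 123, 131]

Fragment lengths:
  17→30: 13 bp
  30→41: 11 bp
  41→49: 8 bp
  49→62: 13 bp
  62→71: 9 bp
  71→78: 7 bp
  78→85: 7 bp
  85→100: 15 bp
  100→105: 5 bp
  105→117: 12 bp
  117→123: 6 bp
  123→131: 8 bp
  131→17 (wrap): 133-131+17 = 19 bp

[5,6,7,7,8,8,9,11,12,13,13,15,19]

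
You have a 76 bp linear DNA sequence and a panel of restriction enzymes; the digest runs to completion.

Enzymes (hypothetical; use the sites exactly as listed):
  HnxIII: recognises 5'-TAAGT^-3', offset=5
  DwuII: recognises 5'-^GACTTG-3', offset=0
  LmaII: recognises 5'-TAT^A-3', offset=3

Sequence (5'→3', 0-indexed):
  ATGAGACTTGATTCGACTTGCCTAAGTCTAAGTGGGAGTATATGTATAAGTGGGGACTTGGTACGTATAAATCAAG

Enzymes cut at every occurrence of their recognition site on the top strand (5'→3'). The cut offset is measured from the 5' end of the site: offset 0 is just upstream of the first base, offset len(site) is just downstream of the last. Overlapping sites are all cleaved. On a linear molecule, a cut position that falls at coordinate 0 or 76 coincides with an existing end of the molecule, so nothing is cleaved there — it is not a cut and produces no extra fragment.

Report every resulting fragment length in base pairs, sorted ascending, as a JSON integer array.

Scan for sites:
  HnxIII (TAAGT, off=5): starts [22, 28, 46] → cuts [27, 33, 51]
  DwuII (GACTTG, off=0): starts [4, 14, 54] → cuts [4, 14, 54]
  LmaII (TATA, off=3): starts [38, 44, 65] → cuts [41, 47, 68]

Pooled cuts: [4, 14, 27, 33, 41, 47, 51, 54, 68]

Fragments:
  [0,4): 4 bp
  [4,14): 10 bp
  [14,27): 13 bp
  [27,33): 6 bp
  [33,41): 8 bp
  [41,47): 6 bp
  [47,51): 4 bp
  [51,54): 3 bp
  [54,68): 14 bp
  [68,76): 8 bp

[3,4,4,6,6,8,8,10,13,14]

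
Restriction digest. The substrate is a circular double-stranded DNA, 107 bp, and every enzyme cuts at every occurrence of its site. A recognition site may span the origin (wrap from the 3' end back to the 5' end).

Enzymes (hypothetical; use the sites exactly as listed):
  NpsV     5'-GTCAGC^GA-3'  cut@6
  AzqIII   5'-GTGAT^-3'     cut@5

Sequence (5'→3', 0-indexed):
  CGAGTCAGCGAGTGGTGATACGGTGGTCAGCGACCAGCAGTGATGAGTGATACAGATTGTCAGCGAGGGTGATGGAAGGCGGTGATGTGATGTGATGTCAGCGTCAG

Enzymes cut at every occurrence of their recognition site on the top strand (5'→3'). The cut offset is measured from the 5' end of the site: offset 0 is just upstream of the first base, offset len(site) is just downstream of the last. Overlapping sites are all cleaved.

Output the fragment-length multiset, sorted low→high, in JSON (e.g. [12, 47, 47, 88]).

[5,5,7,8,9,10,12,12,13,13,13]

Site scan:
  NpsV GTCAGCGA/6: at [3, 25, 58, 102] ⇒ [1, 9, 31, 64]
  AzqIII GTGAT/5: at [14, 39, 46, 68, 81, 86, 91] ⇒ [19, 44, 51, 73, 86, 91, 96]

Pooled cuts: [1, 9, 19, 31, 44, 51, 64, 73, 86, 91, 96]

Fragment lengths:
  1→9: 8 bp
  9→19: 10 bp
  19→31: 12 bp
  31→44: 13 bp
  44→51: 7 bp
  51→64: 13 bp
  64→73: 9 bp
  73→86: 13 bp
  86→91: 5 bp
  91→96: 5 bp
  96→1 (wrap): 107-96+1 = 12 bp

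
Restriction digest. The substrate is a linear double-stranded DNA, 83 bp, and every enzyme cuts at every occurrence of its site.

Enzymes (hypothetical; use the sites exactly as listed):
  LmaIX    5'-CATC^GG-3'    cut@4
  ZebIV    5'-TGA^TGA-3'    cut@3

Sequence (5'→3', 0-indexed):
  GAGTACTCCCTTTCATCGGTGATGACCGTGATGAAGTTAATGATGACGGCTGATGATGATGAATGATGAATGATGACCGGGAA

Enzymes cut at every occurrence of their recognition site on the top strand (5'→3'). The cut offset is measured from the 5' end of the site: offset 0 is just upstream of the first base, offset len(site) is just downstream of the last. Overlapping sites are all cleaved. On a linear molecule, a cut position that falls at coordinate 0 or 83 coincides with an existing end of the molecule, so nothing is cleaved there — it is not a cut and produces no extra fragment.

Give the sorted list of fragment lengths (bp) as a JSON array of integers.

Per-enzyme occurrences:
  LmaIX (CATCGG, off=4): starts [13] → cuts [17]
  ZebIV (TGATGA, off=3): starts [19, 28, 40, 50, 53, 56, 63, 70] → cuts [22, 31, 43, 53, 56, 59, 66, 73]

Pooled cuts: [17, 22, 31, 43, 53, 56, 59, 66, 73]

Fragments:
  [0,17): 17 bp
  [17,22): 5 bp
  [22,31): 9 bp
  [31,43): 12 bp
  [43,53): 10 bp
  [53,56): 3 bp
  [56,59): 3 bp
  [59,66): 7 bp
  [66,73): 7 bp
  [73,83): 10 bp

[3,3,5,7,7,9,10,10,12,17]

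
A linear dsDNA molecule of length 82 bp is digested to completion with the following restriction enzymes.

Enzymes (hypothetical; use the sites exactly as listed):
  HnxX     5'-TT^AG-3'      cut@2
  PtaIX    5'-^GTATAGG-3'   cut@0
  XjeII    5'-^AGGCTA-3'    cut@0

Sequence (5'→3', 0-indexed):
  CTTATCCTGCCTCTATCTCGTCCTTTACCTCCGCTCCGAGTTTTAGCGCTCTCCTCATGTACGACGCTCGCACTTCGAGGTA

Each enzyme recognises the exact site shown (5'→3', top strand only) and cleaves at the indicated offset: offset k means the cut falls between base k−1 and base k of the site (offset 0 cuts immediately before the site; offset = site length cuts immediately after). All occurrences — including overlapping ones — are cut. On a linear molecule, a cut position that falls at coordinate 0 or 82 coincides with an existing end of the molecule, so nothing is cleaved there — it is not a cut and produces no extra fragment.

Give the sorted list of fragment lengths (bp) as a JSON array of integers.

[38,44]

Scan for sites:
  HnxX TTAG/2: at [42] ⇒ [44]
  PtaIX (GTATAGG, off=0): no sites
  XjeII (AGGCTA, off=0): no sites

Pooled cuts: [44]

Fragment lengths:
  [0,44): 44 bp
  [44,82): 38 bp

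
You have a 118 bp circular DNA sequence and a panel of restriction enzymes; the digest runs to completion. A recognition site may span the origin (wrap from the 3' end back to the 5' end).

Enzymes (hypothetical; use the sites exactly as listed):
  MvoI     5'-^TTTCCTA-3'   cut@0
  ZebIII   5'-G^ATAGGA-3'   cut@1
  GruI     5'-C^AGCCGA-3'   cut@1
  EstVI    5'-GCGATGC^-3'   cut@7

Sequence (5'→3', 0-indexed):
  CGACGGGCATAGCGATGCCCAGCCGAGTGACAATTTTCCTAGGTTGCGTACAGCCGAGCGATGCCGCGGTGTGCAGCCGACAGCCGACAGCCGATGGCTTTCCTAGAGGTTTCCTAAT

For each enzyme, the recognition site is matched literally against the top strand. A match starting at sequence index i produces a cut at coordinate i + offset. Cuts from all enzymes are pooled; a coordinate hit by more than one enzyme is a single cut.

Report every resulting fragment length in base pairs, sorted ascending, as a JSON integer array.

Scan for sites:
  MvoI TTTCCTA/0: at [34, 98, 109] ⇒ [34, 98, 109]
  ZebIII (GATAGGA, off=1): no sites
  GruI CAGCCGA/1: at [19, 50, 73, 80, 87] ⇒ [20, 51, 74, 81, 88]
  EstVI GCGATGC/7: at [11, 57] ⇒ [18, 64]

All cut coordinates (distinct, sorted): [18, 20, 34, 51, 64, 74, 81, 88, 98, 109]

Fragments:
  18→20: 2 bp
  20→34: 14 bp
  34→51: 17 bp
  51→64: 13 bp
  64→74: 10 bp
  74→81: 7 bp
  81→88: 7 bp
  88→98: 10 bp
  98→109: 11 bp
  109→18 (wrap): 118-109+18 = 27 bp

[2,7,7,10,10,11,13,14,17,27]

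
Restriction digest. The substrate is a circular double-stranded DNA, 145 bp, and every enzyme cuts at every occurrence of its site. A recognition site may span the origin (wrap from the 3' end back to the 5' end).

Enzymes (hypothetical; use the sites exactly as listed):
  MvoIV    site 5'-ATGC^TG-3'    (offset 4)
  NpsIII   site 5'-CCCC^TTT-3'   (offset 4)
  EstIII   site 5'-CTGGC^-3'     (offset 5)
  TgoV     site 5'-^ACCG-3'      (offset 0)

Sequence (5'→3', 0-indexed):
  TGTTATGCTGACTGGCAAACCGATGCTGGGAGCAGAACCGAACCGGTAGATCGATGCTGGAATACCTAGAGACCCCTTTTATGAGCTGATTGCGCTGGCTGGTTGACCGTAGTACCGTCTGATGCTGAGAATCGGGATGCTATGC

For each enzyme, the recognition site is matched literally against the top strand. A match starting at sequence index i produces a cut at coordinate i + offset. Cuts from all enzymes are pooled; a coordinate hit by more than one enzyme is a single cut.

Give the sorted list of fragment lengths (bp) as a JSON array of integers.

Per-enzyme occurrences:
  MvoIV ATGCTG/4: at [4, 22, 53, 121, 141] ⇒ [0, 8, 26, 57, 125]
  NpsIII CCCCTTT/4: at [72] ⇒ [76]
  EstIII CTGGC/5: at [11, 94] ⇒ [16, 99]
  TgoV ACCG/0: at [18, 36, 41, 105, 113] ⇒ [18, 36, 41, 105, 113]

All cut coordinates (distinct, sorted): [0, 8, 16, 18, 26, 36, 41, 57, 76, 99, 105, 113, 125]

Fragments:
  0→8: 8 bp
  8→16: 8 bp
  16→18: 2 bp
  18→26: 8 bp
  26→36: 10 bp
  36→41: 5 bp
  41→57: 16 bp
  57→76: 19 bp
  76→99: 23 bp
  99→105: 6 bp
  105→113: 8 bp
  113→125: 12 bp
  125→0 (wrap): 145-125+0 = 20 bp

[2,5,6,8,8,8,8,10,12,16,19,20,23]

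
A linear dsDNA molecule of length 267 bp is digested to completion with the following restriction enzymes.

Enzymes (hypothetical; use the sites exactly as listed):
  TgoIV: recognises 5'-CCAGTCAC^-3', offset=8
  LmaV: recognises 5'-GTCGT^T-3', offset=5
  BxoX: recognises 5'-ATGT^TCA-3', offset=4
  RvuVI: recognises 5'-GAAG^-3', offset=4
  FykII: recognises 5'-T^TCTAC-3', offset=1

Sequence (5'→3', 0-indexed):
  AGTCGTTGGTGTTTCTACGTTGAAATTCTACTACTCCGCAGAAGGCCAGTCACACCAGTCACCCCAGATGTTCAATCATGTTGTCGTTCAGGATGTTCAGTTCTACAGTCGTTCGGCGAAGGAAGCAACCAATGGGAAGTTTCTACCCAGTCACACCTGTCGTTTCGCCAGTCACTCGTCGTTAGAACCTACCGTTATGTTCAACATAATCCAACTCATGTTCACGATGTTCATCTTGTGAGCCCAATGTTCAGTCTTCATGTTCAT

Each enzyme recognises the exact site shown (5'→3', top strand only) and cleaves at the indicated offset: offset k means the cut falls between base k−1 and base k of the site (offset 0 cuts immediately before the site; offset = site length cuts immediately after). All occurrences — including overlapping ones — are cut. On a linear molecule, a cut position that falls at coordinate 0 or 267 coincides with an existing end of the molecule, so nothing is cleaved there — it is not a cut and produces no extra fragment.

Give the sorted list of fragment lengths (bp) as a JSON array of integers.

[2,4,4,5,6,7,7,9,9,9,9,9,9,9,11,12,13,13,13,14,16,18,18,20,21]

Scan for sites:
  TgoIV CCAGTCAC/8: at [45, 54, 146, 167] ⇒ [53, 62, 154, 175]
  LmaV GTCGTT/5: at [1, 82, 107, 158, 177] ⇒ [6, 87, 112, 163, 182]
  BxoX ATGTTCA/4: at [67, 92, 196, 217, 226, 246, 259] ⇒ [71, 96, 200, 221, 230, 250, 263]
  RvuVI GAAG/4: at [40, 117, 121, 135] ⇒ [44, 121, 125, 139]
  FykII TTCTAC/1: at [12, 25, 100, 140] ⇒ [13, 26, 101, 141]

Pooled cuts: [6, 13, 26, 44, 53, 62, 71, 87, 96, 101, 112, 121, 125, 139, 141, 154, 163, 175, 182, 200, 221, 230, 250, 263]

Fragments:
  [0,6): 6 bp
  [6,13): 7 bp
  [13,26): 13 bp
  [26,44): 18 bp
  [44,53): 9 bp
  [53,62): 9 bp
  [62,71): 9 bp
  [71,87): 16 bp
  [87,96): 9 bp
  [96,101): 5 bp
  [101,112): 11 bp
  [112,121): 9 bp
  [121,125): 4 bp
  [125,139): 14 bp
  [139,141): 2 bp
  [141,154): 13 bp
  [154,163): 9 bp
  [163,175): 12 bp
  [175,182): 7 bp
  [182,200): 18 bp
  [200,221): 21 bp
  [221,230): 9 bp
  [230,250): 20 bp
  [250,263): 13 bp
  [263,267): 4 bp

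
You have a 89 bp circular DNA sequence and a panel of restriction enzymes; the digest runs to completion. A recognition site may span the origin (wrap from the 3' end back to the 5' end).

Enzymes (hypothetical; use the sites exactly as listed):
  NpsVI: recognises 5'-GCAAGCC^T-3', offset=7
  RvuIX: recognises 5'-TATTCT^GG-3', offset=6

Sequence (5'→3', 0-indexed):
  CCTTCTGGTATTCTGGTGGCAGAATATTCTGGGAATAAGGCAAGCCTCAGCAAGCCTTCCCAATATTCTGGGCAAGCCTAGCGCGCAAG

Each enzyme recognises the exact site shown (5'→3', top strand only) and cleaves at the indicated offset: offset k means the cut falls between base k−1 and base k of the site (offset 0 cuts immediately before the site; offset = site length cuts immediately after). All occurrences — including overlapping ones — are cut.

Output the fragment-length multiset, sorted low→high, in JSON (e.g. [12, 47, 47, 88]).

[9,10,12,13,13,16,16]

Scan for sites:
  NpsVI (GCAAGCCT, off=7): starts [39, 49, 71, 84] → cuts [2, 46, 56, 78]
  RvuIX (TATTCTGG, off=6): starts [8, 24, 63] → cuts [14, 30, 69]

Pooled cuts: [2, 14, 30, 46, 56, 69, 78]

Fragment lengths:
  2→14: 12 bp
  14→30: 16 bp
  30→46: 16 bp
  46→56: 10 bp
  56→69: 13 bp
  69→78: 9 bp
  78→2 (wrap): 89-78+2 = 13 bp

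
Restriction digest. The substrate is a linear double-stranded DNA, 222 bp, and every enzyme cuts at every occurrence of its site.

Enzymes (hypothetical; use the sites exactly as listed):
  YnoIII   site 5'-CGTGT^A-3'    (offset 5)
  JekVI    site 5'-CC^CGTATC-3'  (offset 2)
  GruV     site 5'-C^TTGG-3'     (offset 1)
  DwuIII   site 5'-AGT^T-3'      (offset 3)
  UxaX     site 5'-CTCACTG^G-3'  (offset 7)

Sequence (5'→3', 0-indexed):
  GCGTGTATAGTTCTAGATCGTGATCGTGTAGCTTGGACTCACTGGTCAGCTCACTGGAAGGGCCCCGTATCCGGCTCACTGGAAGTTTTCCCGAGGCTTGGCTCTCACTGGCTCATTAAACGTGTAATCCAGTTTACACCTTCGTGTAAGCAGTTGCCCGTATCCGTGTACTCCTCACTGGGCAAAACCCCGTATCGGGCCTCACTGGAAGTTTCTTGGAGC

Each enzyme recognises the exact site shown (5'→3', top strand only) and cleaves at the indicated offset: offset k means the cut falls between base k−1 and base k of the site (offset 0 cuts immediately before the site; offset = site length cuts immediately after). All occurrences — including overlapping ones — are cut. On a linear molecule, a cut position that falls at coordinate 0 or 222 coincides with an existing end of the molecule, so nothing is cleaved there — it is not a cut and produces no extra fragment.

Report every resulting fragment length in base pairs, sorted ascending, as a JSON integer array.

Per-enzyme occurrences:
  YnoIII (CGTGTA, off=5): starts [1, 24, 120, 142, 164] → cuts [6, 29, 125, 147, 169]
  JekVI (CCCGTATC, off=2): starts [63, 156, 188] → cuts [65, 158, 190]
  GruV (CTTGG, off=1): starts [31, 96, 214] → cuts [32, 97, 215]
  DwuIII (AGTT, off=3): starts [8, 83, 130, 151, 209] → cuts [11, 86, 133, 154, 212]
  UxaX (CTCACTGG, off=7): starts [37, 49, 74, 103, 173, 200] → cuts [44, 56, 81, 110, 180, 207]

Pooled cuts: [6, 11, 29, 32, 44, 56, 65, 81, 86, 97, 110, 125, 133, 147, 154, 158, 169, 180, 190, 207, 212, 215]

Fragment lengths:
  [0,6): 6 bp
  [6,11): 5 bp
  [11,29): 18 bp
  [29,32): 3 bp
  [32,44): 12 bp
  [44,56): 12 bp
  [56,65): 9 bp
  [65,81): 16 bp
  [81,86): 5 bp
  [86,97): 11 bp
  [97,110): 13 bp
  [110,125): 15 bp
  [125,133): 8 bp
  [133,147): 14 bp
  [147,154): 7 bp
  [154,158): 4 bp
  [158,169): 11 bp
  [169,180): 11 bp
  [180,190): 10 bp
  [190,207): 17 bp
  [207,212): 5 bp
  [212,215): 3 bp
  [215,222): 7 bp

[3,3,4,5,5,5,6,7,7,8,9,10,11,11,11,12,12,13,14,15,16,17,18]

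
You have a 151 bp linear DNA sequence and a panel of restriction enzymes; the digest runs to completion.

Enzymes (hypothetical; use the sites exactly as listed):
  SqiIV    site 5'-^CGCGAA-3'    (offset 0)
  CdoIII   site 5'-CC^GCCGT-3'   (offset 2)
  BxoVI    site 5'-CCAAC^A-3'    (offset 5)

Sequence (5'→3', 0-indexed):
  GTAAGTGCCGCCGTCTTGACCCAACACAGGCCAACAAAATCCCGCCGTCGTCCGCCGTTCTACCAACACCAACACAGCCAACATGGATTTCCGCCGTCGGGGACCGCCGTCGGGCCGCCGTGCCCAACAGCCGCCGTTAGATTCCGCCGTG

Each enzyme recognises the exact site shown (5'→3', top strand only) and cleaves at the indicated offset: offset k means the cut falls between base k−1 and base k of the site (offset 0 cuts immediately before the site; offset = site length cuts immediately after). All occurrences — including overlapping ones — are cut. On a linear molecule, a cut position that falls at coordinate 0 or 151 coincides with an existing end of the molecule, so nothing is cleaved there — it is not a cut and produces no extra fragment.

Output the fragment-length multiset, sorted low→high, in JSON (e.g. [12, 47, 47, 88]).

Site scan:
  SqiIV (CGCGAA, off=0): no sites
  CdoIII CCGCCGT/2: at [7, 41, 51, 90, 103, 114, 130, 143] ⇒ [9, 43, 53, 92, 105, 116, 132, 145]
  BxoVI CCAACA/5: at [20, 30, 62, 68, 77, 123] ⇒ [25, 35, 67, 73, 82, 128]

All cut coordinates (distinct, sorted): [9, 25, 35, 43, 53, 67, 73, 82, 92, 105, 116, 128, 132, 145]

Fragment lengths:
  [0,9): 9 bp
  [9,25): 16 bp
  [25,35): 10 bp
  [35,43): 8 bp
  [43,53): 10 bp
  [53,67): 14 bp
  [67,73): 6 bp
  [73,82): 9 bp
  [82,92): 10 bp
  [92,105): 13 bp
  [105,116): 11 bp
  [116,128): 12 bp
  [128,132): 4 bp
  [132,145): 13 bp
  [145,151): 6 bp

[4,6,6,8,9,9,10,10,10,11,12,13,13,14,16]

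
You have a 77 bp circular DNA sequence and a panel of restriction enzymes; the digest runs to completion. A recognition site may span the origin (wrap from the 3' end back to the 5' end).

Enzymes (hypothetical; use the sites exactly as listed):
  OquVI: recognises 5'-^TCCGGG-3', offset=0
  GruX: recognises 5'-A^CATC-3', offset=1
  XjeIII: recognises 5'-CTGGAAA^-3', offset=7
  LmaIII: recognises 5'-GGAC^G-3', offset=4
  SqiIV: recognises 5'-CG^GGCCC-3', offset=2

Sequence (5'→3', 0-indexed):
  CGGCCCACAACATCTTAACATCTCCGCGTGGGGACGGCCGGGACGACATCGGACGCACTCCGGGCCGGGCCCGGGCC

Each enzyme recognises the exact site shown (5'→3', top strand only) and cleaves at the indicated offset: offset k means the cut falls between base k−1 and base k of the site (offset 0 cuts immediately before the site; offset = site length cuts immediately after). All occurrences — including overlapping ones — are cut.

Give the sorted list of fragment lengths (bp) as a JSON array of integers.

[2,4,6,8,8,9,9,14,17]

Scan for sites:
  OquVI (TCCGGG, off=0): starts [58] → cuts [58]
  GruX (ACATC, off=1): starts [9, 17, 45] → cuts [10, 18, 46]
  XjeIII (CTGGAAA, off=7): no sites
  LmaIII (GGACG, off=4): starts [31, 40, 50] → cuts [35, 44, 54]
  SqiIV (CGGGCCC, off=2): starts [65, 71] → cuts [67, 73]

All cut coordinates (distinct, sorted): [10, 18, 35, 44, 46, 54, 58, 67, 73]

Fragments:
  10→18: 8 bp
  18→35: 17 bp
  35→44: 9 bp
  44→46: 2 bp
  46→54: 8 bp
  54→58: 4 bp
  58→67: 9 bp
  67→73: 6 bp
  73→10 (wrap): 77-73+10 = 14 bp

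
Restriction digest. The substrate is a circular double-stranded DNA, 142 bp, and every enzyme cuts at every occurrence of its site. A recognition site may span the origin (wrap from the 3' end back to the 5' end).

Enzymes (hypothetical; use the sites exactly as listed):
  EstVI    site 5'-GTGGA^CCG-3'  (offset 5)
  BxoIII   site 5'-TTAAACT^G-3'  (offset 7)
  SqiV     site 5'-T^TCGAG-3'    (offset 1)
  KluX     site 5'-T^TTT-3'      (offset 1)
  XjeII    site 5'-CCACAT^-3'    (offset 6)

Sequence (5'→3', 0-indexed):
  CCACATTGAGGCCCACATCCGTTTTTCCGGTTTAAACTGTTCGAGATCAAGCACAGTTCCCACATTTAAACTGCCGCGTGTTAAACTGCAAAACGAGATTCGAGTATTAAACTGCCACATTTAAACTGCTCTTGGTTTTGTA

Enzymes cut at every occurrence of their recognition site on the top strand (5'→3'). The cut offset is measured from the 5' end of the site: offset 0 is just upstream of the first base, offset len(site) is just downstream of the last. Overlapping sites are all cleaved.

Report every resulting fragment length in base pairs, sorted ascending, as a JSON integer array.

Site scan:
  EstVI (GTGGACCG, off=5): no sites
  BxoIII (TTAAACTG, off=7): starts [31, 65, 80, 106, 120] → cuts [38, 72, 87, 113, 127]
  SqiV (TTCGAG, off=1): starts [39, 98] → cuts [40, 99]
  KluX (TTTT, off=1): starts [21, 22, 135] → cuts [22, 23, 136]
  XjeII (CCACAT, off=6): starts [0, 12, 59, 114] → cuts [6, 18, 65, 120]

All cut coordinates (distinct, sorted): [6, 18, 22, 23, 38, 40, 65, 72, 87, 99, 113, 120, 127, 136]

Fragment lengths:
  6→18: 12 bp
  18→22: 4 bp
  22→23: 1 bp
  23→38: 15 bp
  38→40: 2 bp
  40→65: 25 bp
  65→72: 7 bp
  72→87: 15 bp
  87→99: 12 bp
  99→113: 14 bp
  113→120: 7 bp
  120→127: 7 bp
  127→136: 9 bp
  136→6 (wrap): 142-136+6 = 12 bp

[1,2,4,7,7,7,9,12,12,12,14,15,15,25]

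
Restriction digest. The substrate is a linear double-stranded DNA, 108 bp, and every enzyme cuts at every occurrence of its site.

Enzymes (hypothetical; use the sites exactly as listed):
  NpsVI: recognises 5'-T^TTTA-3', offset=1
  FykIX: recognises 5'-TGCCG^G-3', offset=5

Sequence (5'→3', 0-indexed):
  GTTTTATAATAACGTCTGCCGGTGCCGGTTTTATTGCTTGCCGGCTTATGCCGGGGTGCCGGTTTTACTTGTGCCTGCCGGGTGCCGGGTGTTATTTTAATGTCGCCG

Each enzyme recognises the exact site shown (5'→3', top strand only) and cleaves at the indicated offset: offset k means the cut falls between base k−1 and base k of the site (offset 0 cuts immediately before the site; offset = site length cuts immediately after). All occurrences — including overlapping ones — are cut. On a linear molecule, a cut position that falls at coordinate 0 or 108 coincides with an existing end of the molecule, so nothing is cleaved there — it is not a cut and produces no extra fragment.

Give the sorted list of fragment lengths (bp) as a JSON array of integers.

[2,2,2,6,7,8,8,10,13,14,17,19]

Site scan:
  NpsVI TTTTA/1: at [1, 28, 62, 94] ⇒ [2, 29, 63, 95]
  FykIX TGCCGG/5: at [16, 22, 38, 48, 56, 75, 82] ⇒ [21, 27, 43, 53, 61, 80, 87]

Pooled cuts: [2, 21, 27, 29, 43, 53, 61, 63, 80, 87, 95]

Fragment lengths:
  [0,2): 2 bp
  [2,21): 19 bp
  [21,27): 6 bp
  [27,29): 2 bp
  [29,43): 14 bp
  [43,53): 10 bp
  [53,61): 8 bp
  [61,63): 2 bp
  [63,80): 17 bp
  [80,87): 7 bp
  [87,95): 8 bp
  [95,108): 13 bp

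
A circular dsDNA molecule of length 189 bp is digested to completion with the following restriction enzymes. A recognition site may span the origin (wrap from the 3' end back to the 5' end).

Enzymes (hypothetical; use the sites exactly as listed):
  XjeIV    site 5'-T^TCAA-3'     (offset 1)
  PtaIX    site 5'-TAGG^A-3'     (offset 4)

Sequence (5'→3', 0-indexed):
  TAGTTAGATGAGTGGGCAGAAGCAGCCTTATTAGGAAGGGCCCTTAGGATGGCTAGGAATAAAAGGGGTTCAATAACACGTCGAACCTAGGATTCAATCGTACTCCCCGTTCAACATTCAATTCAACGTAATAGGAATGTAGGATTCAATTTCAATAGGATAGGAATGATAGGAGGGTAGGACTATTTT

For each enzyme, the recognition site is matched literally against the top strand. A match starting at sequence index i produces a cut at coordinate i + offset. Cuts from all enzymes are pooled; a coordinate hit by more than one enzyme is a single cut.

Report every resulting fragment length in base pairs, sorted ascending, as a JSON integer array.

Per-enzyme occurrences:
  XjeIV (TTCAA, off=1): starts [68, 92, 109, 116, 121, 144, 150] → cuts [69, 93, 110, 117, 122, 145, 151]
  PtaIX (TAGGA, off=4): starts [31, 44, 53, 87, 131, 139, 155, 160, 169, 177] → cuts [35, 48, 57, 91, 135, 143, 159, 164, 173, 181]

Pooled cuts: [35, 48, 57, 69, 91, 93, 110, 117, 122, 135, 143, 145, 151, 159, 164, 173, 181]

Fragments:
  35→48: 13 bp
  48→57: 9 bp
  57→69: 12 bp
  69→91: 22 bp
  91→93: 2 bp
  93→110: 17 bp
  110→117: 7 bp
  117→122: 5 bp
  122→135: 13 bp
  135→143: 8 bp
  143→145: 2 bp
  145→151: 6 bp
  151→159: 8 bp
  159→164: 5 bp
  164→173: 9 bp
  173→181: 8 bp
  181→35 (wrap): 189-181+35 = 43 bp

[2,2,5,5,6,7,8,8,8,9,9,12,13,13,17,22,43]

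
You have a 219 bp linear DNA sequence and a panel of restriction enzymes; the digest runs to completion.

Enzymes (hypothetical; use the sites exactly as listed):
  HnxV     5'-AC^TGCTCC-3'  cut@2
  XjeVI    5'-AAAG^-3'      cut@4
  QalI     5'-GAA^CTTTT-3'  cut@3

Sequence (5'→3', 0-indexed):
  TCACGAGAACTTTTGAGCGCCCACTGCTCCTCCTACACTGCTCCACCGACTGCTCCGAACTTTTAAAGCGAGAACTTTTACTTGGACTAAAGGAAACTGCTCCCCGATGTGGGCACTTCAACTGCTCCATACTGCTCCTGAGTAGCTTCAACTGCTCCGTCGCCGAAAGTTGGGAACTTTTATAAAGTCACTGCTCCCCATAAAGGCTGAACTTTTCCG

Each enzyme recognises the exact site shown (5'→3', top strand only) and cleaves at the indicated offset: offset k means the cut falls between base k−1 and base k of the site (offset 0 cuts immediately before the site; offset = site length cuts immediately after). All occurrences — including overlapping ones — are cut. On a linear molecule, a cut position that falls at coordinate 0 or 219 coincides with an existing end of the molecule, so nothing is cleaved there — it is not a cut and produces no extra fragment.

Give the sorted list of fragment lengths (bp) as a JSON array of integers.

[4,5,6,6,7,8,9,9,9,10,11,12,14,14,15,17,18,20,25]

Site scan:
  HnxV ACTGCTCC/2: at [22, 36, 48, 95, 120, 130, 150, 189] ⇒ [24, 38, 50, 97, 122, 132, 152, 191]
  XjeVI AAAG/4: at [64, 88, 165, 183, 201] ⇒ [68, 92, 169, 187, 205]
  QalI GAACTTTT/3: at [6, 56, 71, 173, 208] ⇒ [9, 59, 74, 176, 211]

Pooled cuts: [9, 24, 38, 50, 59, 68, 74, 92, 97, 122, 132, 152, 169, 176, 187, 191, 205, 211]

Fragments:
  [0,9): 9 bp
  [9,24): 15 bp
  [24,38): 14 bp
  [38,50): 12 bp
  [50,59): 9 bp
  [59,68): 9 bp
  [68,74): 6 bp
  [74,92): 18 bp
  [92,97): 5 bp
  [97,122): 25 bp
  [122,132): 10 bp
  [132,152): 20 bp
  [152,169): 17 bp
  [169,176): 7 bp
  [176,187): 11 bp
  [187,191): 4 bp
  [191,205): 14 bp
  [205,211): 6 bp
  [211,219): 8 bp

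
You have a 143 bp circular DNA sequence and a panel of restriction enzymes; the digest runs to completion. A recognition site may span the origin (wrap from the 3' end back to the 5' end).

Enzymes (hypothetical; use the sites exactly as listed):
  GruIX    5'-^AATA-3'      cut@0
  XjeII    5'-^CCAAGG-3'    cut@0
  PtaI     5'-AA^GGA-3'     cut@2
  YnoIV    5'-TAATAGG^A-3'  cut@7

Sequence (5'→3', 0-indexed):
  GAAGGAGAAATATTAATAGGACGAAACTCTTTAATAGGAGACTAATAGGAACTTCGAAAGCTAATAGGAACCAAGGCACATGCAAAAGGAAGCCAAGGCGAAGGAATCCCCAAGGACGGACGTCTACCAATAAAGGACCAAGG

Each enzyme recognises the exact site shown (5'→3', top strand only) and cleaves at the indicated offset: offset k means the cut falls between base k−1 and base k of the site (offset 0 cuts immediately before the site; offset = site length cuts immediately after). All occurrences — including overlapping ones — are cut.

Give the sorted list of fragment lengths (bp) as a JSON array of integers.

[2,3,4,5,5,5,6,6,6,6,6,6,7,9,10,12,13,15,17]

Scan for sites:
  GruIX AATA/0: at [8, 14, 32, 43, 62, 128] ⇒ [8, 14, 32, 43, 62, 128]
  XjeII CCAAGG/0: at [70, 92, 109, 137] ⇒ [70, 92, 109, 137]
  PtaI AAGGA/2: at [1, 85, 100, 111, 132] ⇒ [3, 87, 102, 113, 134]
  YnoIV TAATAGGA/7: at [13, 31, 42, 61] ⇒ [20, 38, 49, 68]

Pooled cuts: [3, 8, 14, 20, 32, 38, 43, 49, 62, 68, 70, 87, 92, 102, 109, 113, 128, 134, 137]

Fragments:
  3→8: 5 bp
  8→14: 6 bp
  14→20: 6 bp
  20→32: 12 bp
  32→38: 6 bp
  38→43: 5 bp
  43→49: 6 bp
  49→62: 13 bp
  62→68: 6 bp
  68→70: 2 bp
  70→87: 17 bp
  87→92: 5 bp
  92→102: 10 bp
  102→109: 7 bp
  109→113: 4 bp
  113→128: 15 bp
  128→134: 6 bp
  134→137: 3 bp
  137→3 (wrap): 143-137+3 = 9 bp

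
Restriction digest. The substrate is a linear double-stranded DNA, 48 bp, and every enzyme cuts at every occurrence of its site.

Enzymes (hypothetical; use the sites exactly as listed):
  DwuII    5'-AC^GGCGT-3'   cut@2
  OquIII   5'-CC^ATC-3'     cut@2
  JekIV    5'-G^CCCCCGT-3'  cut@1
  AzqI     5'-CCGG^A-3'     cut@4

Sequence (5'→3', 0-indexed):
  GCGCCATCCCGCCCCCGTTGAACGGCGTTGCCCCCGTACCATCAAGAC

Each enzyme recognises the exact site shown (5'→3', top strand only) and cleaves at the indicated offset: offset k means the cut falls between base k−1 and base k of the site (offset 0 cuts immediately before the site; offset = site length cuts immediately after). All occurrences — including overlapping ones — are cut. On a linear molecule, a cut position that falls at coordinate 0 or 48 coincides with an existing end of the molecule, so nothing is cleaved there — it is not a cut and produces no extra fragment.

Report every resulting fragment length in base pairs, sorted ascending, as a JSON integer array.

[5,6,7,8,10,12]

Site scan:
  DwuII (ACGGCGT, off=2): starts [21] → cuts [23]
  OquIII (CCATC, off=2): starts [3, 38] → cuts [5, 40]
  JekIV (GCCCCCGT, off=1): starts [10, 29] → cuts [11, 30]
  AzqI (CCGGA, off=4): no sites

Pooled cuts: [5, 11, 23, 30, 40]

Fragment lengths:
  [0,5): 5 bp
  [5,11): 6 bp
  [11,23): 12 bp
  [23,30): 7 bp
  [30,40): 10 bp
  [40,48): 8 bp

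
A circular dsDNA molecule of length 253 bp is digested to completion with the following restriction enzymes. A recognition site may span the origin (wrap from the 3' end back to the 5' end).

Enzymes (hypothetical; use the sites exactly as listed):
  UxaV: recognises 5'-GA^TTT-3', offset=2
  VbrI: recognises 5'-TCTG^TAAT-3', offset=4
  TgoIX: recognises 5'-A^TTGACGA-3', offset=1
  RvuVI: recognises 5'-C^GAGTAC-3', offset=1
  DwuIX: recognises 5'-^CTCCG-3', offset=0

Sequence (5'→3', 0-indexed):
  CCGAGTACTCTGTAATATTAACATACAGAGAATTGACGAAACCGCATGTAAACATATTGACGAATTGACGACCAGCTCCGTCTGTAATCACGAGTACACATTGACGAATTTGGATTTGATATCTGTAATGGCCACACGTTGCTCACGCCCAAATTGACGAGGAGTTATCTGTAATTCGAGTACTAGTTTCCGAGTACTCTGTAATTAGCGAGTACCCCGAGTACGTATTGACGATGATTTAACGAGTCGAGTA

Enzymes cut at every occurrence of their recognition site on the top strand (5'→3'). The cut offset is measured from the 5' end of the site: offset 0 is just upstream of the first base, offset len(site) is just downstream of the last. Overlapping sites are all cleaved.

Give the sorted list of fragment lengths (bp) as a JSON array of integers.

[6,7,7,8,8,9,9,9,9,10,10,10,11,11,11,14,14,18,20,24,28]

Per-enzyme occurrences:
  UxaV GATTT/2: at [112, 235] ⇒ [114, 237]
  VbrI TCTGTAAT/4: at [8, 80, 121, 167, 197] ⇒ [12, 84, 125, 171, 201]
  TgoIX ATTGACGA/1: at [31, 55, 63, 99, 152, 226] ⇒ [32, 56, 64, 100, 153, 227]
  RvuVI CGAGTAC/1: at [1, 90, 176, 190, 208, 217, 247] ⇒ [2, 91, 177, 191, 209, 218, 248]
  DwuIX CTCCG/0: at [75] ⇒ [75]

Pooled cuts: [2, 12, 32, 56, 64, 75, 84, 91, 100, 114, 125, 153, 171, 177, 191, 201, 209, 218, 227, 237, 248]

Fragment lengths:
  2→12: 10 bp
  12→32: 20 bp
  32→56: 24 bp
  56→64: 8 bp
  64→75: 11 bp
  75→84: 9 bp
  84→91: 7 bp
  91→100: 9 bp
  100→114: 14 bp
  114→125: 11 bp
  125→153: 28 bp
  153→171: 18 bp
  171→177: 6 bp
  177→191: 14 bp
  191→201: 10 bp
  201→209: 8 bp
  209→218: 9 bp
  218→227: 9 bp
  227→237: 10 bp
  237→248: 11 bp
  248→2 (wrap): 253-248+2 = 7 bp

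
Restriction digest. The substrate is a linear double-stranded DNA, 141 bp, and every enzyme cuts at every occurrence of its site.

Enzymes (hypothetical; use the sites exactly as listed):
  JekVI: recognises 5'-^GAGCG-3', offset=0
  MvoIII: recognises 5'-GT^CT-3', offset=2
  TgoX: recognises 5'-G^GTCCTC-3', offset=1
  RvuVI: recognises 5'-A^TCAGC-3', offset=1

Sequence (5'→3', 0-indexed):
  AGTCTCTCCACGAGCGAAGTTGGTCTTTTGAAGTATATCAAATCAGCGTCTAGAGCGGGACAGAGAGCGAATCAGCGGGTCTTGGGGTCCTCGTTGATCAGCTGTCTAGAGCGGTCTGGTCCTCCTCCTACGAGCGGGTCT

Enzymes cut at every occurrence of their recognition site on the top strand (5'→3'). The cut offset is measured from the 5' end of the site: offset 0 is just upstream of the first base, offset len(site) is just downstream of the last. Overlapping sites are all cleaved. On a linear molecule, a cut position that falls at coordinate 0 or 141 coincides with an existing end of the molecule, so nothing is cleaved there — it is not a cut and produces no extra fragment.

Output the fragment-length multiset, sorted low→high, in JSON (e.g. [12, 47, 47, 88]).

[2,3,3,3,3,6,7,7,7,8,8,8,9,11,12,13,13,18]

Site scan:
  JekVI (GAGCG, off=0): starts [11, 52, 64, 108, 131] → cuts [11, 52, 64, 108, 131]
  MvoIII (GTCT, off=2): starts [1, 22, 47, 78, 103, 113, 137] → cuts [3, 24, 49, 80, 105, 115, 139]
  TgoX (GGTCCTC, off=1): starts [85, 117] → cuts [86, 118]
  RvuVI (ATCAGC, off=1): starts [41, 70, 96] → cuts [42, 71, 97]

All cut coordinates (distinct, sorted): [3, 11, 24, 42, 49, 52, 64, 71, 80, 86, 97, 105, 108, 115, 118, 131, 139]

Fragment lengths:
  [0,3): 3 bp
  [3,11): 8 bp
  [11,24): 13 bp
  [24,42): 18 bp
  [42,49): 7 bp
  [49,52): 3 bp
  [52,64): 12 bp
  [64,71): 7 bp
  [71,80): 9 bp
  [80,86): 6 bp
  [86,97): 11 bp
  [97,105): 8 bp
  [105,108): 3 bp
  [108,115): 7 bp
  [115,118): 3 bp
  [118,131): 13 bp
  [131,139): 8 bp
  [139,141): 2 bp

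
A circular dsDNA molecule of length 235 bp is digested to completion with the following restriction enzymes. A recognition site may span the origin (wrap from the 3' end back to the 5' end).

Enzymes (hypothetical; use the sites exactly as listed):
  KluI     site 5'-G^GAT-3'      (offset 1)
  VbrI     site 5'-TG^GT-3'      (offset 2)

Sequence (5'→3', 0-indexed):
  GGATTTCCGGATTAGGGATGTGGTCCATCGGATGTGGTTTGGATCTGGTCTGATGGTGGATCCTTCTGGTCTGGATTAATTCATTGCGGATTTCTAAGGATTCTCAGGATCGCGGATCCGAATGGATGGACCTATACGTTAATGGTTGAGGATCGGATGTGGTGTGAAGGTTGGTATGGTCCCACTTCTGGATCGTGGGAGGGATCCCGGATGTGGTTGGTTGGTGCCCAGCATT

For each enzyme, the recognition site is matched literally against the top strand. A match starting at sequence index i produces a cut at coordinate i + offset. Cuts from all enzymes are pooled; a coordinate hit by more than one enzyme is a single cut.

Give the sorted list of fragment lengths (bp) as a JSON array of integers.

[3,4,4,5,5,5,5,6,6,6,6,6,6,7,7,7,8,8,8,9,10,10,10,12,12,12,13,15,20]

Scan for sites:
  KluI (GGAT, off=1): starts [0, 8, 15, 29, 40, 57, 72, 87, 97, 106, 113, 123, 149, 154, 189, 201, 208] → cuts [1, 9, 16, 30, 41, 58, 73, 88, 98, 107, 114, 124, 150, 155, 190, 202, 209]
  VbrI (TGGT, off=2): starts [20, 34, 45, 53, 66, 142, 159, 171, 176, 213, 217, 221] → cuts [22, 36, 47, 55, 68, 144, 161, 173, 178, 215, 219, 223]

Pooled cuts: [1, 9, 16, 22, 30, 36, 41, 47, 55, 58, 68, 73, 88, 98, 107, 114, 124, 144, 150, 155, 161, 173, 178, 190, 202, 209, 215, 219, 223]

Fragment lengths:
  1→9: 8 bp
  9→16: 7 bp
  16→22: 6 bp
  22→30: 8 bp
  30→36: 6 bp
  36→41: 5 bp
  41→47: 6 bp
  47→55: 8 bp
  55→58: 3 bp
  58→68: 10 bp
  68→73: 5 bp
  73→88: 15 bp
  88→98: 10 bp
  98→107: 9 bp
  107→114: 7 bp
  114→124: 10 bp
  124→144: 20 bp
  144→150: 6 bp
  150→155: 5 bp
  155→161: 6 bp
  161→173: 12 bp
  173→178: 5 bp
  178→190: 12 bp
  190→202: 12 bp
  202→209: 7 bp
  209→215: 6 bp
  215→219: 4 bp
  219→223: 4 bp
  223→1 (wrap): 235-223+1 = 13 bp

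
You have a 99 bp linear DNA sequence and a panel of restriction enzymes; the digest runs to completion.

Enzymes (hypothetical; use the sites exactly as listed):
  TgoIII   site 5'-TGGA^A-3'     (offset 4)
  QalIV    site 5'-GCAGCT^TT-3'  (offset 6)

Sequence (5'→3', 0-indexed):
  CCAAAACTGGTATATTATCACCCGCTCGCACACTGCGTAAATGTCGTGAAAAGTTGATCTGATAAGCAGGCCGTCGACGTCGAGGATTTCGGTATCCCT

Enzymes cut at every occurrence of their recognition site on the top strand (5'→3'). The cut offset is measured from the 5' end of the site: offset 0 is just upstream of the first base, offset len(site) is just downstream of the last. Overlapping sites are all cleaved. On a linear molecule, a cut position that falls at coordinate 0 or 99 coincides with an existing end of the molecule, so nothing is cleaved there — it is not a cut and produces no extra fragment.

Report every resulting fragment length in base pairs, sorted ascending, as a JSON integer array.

Scan for sites:
  TgoIII (TGGAA, off=4): no sites
  QalIV (GCAGCTTT, off=6): no sites

All cut coordinates (distinct, sorted): ∅

Fragments:
  no cuts → one linear fragment of 99 bp

[99]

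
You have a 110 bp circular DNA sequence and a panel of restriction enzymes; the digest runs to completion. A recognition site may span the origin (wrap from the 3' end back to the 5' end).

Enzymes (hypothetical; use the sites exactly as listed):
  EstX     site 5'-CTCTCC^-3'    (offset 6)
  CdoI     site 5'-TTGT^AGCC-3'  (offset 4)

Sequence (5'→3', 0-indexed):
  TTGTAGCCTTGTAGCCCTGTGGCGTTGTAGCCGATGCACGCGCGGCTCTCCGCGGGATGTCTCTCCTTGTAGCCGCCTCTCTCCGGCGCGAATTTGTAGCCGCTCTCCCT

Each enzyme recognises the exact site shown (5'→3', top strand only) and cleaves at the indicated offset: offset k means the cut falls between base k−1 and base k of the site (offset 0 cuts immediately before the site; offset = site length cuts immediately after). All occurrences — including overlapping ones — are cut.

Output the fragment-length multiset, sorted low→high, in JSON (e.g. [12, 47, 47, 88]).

[4,6,8,11,13,14,15,16,23]

Per-enzyme occurrences:
  EstX CTCTCC/6: at [45, 60, 78, 102] ⇒ [51, 66, 84, 108]
  CdoI TTGTAGCC/4: at [0, 8, 24, 66, 93] ⇒ [4, 12, 28, 70, 97]

All cut coordinates (distinct, sorted): [4, 12, 28, 51, 66, 70, 84, 97, 108]

Fragments:
  4→12: 8 bp
  12→28: 16 bp
  28→51: 23 bp
  51→66: 15 bp
  66→70: 4 bp
  70→84: 14 bp
  84→97: 13 bp
  97→108: 11 bp
  108→4 (wrap): 110-108+4 = 6 bp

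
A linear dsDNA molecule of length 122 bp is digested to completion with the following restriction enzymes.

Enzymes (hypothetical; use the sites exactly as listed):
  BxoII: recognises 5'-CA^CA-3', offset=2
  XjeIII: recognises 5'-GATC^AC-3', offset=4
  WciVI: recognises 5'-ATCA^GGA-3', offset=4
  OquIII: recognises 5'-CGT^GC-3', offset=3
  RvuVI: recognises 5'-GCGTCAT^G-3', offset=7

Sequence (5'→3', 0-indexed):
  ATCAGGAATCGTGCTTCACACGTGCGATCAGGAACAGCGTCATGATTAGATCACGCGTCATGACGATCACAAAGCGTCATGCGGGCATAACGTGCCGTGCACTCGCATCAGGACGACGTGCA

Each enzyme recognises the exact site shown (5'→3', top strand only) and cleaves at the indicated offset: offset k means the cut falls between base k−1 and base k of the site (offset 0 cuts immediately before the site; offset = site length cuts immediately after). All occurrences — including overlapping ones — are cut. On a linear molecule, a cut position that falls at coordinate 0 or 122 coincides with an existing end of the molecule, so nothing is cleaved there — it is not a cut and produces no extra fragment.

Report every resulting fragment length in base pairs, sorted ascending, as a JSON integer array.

Per-enzyme occurrences:
  BxoII CACA/2: at [16, 67] ⇒ [18, 69]
  XjeIII GATCAC/4: at [48, 64] ⇒ [52, 68]
  WciVI ATCAGGA/4: at [0, 26, 106] ⇒ [4, 30, 110]
  OquIII CGTGC/3: at [9, 20, 90, 95, 116] ⇒ [12, 23, 93, 98, 119]
  RvuVI GCGTCATG/7: at [36, 54, 73] ⇒ [43, 61, 80]

All cut coordinates (distinct, sorted): [4, 12, 18, 23, 30, 43, 52, 61, 68, 69, 80, 93, 98, 110, 119]

Fragments:
  [0,4): 4 bp
  [4,12): 8 bp
  [12,18): 6 bp
  [18,23): 5 bp
  [23,30): 7 bp
  [30,43): 13 bp
  [43,52): 9 bp
  [52,61): 9 bp
  [61,68): 7 bp
  [68,69): 1 bp
  [69,80): 11 bp
  [80,93): 13 bp
  [93,98): 5 bp
  [98,110): 12 bp
  [110,119): 9 bp
  [119,122): 3 bp

[1,3,4,5,5,6,7,7,8,9,9,9,11,12,13,13]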